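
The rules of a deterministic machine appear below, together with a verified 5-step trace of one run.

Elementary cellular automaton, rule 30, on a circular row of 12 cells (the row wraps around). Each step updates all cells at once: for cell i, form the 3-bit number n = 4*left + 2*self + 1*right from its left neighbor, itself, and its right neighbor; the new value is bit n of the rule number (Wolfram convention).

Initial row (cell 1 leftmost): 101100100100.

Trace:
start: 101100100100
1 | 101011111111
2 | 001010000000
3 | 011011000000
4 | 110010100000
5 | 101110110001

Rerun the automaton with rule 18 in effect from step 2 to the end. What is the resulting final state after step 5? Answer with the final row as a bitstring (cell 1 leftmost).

000000000000

(re-executing steps 2..5 under rule 18; state before step 2: 101011111111)
2 | 000000000000
3 | 000000000000
4 | 000000000000
5 | 000000000000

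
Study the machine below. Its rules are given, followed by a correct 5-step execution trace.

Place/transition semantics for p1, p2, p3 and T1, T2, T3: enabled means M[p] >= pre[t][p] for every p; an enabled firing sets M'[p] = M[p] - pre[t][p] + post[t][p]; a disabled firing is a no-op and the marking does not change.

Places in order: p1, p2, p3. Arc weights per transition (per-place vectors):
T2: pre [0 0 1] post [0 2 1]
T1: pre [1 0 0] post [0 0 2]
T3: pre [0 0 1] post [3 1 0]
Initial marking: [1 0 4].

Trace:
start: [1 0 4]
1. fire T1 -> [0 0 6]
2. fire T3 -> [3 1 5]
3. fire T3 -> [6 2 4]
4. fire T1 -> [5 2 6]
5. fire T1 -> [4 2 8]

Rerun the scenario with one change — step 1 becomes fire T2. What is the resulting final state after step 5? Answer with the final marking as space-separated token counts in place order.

5 4 6

(re-executing from step 1 with the substitution; state before step 1: [1 0 4])
1. fire T2 -> [1 2 4]
2. fire T3 -> [4 3 3]
3. fire T3 -> [7 4 2]
4. fire T1 -> [6 4 4]
5. fire T1 -> [5 4 6]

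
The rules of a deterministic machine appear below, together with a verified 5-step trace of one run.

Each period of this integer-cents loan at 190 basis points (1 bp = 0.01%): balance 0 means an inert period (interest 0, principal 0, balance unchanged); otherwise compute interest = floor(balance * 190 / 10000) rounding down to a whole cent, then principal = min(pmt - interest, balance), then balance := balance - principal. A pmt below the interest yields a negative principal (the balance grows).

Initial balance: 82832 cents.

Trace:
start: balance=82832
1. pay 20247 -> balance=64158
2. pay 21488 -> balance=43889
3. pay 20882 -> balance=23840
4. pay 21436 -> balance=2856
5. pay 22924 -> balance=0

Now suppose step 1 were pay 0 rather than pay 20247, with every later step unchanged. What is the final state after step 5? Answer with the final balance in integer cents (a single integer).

1816

(re-executing from step 1 with the substitution; state before step 1: balance=82832)
1. pay 0 -> balance=84405
2. pay 21488 -> balance=64520
3. pay 20882 -> balance=44863
4. pay 21436 -> balance=24279
5. pay 22924 -> balance=1816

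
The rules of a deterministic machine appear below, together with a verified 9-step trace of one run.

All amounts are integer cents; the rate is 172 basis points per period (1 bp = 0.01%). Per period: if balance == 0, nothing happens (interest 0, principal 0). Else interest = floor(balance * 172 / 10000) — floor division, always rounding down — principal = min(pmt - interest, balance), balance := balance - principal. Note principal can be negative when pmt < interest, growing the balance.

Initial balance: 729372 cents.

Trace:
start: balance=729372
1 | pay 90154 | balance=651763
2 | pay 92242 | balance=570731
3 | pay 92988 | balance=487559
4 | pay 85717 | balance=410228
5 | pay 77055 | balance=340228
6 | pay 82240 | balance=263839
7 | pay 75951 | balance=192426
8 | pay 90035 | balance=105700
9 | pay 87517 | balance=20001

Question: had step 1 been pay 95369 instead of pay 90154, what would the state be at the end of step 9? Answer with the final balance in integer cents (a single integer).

14023

(re-executing from step 1 with the substitution; state before step 1: balance=729372)
1 | pay 95369 | balance=646548
2 | pay 92242 | balance=565426
3 | pay 92988 | balance=482163
4 | pay 85717 | balance=404739
5 | pay 77055 | balance=334645
6 | pay 82240 | balance=258160
7 | pay 75951 | balance=186649
8 | pay 90035 | balance=99824
9 | pay 87517 | balance=14023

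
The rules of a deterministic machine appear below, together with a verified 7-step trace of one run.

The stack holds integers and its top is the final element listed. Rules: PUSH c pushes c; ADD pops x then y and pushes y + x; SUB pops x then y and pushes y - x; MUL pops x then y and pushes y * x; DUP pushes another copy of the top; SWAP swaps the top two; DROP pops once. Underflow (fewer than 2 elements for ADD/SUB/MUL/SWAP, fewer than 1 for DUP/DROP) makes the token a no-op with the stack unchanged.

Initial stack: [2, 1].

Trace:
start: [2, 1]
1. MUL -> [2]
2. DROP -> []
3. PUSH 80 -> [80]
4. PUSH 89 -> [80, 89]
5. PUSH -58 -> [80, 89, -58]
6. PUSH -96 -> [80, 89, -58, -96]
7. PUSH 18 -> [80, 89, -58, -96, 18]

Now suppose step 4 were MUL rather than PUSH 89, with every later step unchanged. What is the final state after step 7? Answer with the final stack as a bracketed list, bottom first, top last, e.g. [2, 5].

[80, -58, -96, 18]

(re-executing from step 4 with the substitution; state before step 4: [80])
4. MUL -> [80]
5. PUSH -58 -> [80, -58]
6. PUSH -96 -> [80, -58, -96]
7. PUSH 18 -> [80, -58, -96, 18]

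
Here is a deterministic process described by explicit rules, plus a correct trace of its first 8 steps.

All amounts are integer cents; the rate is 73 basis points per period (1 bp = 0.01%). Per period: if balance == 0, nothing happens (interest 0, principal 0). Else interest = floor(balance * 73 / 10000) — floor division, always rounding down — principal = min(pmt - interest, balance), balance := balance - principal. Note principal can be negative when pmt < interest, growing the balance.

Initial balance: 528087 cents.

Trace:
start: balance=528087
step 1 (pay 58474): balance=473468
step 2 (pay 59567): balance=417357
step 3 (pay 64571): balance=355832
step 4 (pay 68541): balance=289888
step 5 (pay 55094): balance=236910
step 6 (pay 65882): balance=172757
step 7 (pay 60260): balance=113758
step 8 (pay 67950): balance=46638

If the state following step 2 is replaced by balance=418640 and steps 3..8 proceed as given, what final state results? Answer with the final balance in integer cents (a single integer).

state after step 2 := balance=418640
step 3 (pay 64571): balance=357125
step 4 (pay 68541): balance=291191
step 5 (pay 55094): balance=238222
step 6 (pay 65882): balance=174079
step 7 (pay 60260): balance=115089
step 8 (pay 67950): balance=47979

47979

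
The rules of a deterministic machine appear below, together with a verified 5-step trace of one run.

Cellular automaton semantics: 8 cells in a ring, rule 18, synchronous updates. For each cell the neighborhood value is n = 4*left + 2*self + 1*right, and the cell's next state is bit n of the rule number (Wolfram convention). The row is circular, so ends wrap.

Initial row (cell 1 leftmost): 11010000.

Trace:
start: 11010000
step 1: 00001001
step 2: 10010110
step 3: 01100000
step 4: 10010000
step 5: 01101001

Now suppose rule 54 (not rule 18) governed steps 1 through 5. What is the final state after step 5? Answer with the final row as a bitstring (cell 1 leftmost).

(re-executing steps 1..5 under rule 54; state before step 1: 11010000)
step 1: 00111001
step 2: 11000111
step 3: 00101000
step 4: 01111100
step 5: 10000010

10000010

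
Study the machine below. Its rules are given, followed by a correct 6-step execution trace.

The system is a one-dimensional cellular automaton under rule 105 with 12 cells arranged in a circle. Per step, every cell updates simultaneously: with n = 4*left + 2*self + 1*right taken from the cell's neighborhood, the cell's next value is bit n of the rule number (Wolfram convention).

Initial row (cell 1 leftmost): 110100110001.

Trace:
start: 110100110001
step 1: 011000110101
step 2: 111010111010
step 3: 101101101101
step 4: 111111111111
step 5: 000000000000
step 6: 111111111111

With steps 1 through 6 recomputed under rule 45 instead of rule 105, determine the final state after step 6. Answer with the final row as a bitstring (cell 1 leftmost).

110011110100

(re-executing steps 1..6 under rule 45; state before step 1: 110100110001)
step 1: 001100100101
step 2: 001000100111
step 3: 001010100100
step 4: 101111100101
step 5: 011000000111
step 6: 110011110100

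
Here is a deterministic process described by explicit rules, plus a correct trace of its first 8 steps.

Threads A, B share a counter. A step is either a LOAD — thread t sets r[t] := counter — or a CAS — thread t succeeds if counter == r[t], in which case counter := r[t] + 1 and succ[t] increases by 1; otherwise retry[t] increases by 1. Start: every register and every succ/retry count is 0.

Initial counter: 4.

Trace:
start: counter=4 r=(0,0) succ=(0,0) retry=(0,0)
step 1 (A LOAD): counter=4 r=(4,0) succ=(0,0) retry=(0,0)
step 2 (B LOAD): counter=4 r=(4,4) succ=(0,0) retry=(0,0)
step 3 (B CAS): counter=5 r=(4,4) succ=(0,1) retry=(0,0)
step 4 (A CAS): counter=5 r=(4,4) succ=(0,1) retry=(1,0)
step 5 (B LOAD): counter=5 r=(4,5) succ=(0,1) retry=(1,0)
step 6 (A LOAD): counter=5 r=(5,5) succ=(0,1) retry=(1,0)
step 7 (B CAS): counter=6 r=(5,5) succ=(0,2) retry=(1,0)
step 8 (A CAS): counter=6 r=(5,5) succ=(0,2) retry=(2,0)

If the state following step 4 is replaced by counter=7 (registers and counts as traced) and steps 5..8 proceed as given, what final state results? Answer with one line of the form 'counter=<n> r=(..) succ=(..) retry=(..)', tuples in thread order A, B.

counter=8 r=(7,7) succ=(0,2) retry=(2,0)

state after step 4 := counter=7 r=(4,4) succ=(0,1) retry=(1,0)
step 5 (B LOAD): counter=7 r=(4,7) succ=(0,1) retry=(1,0)
step 6 (A LOAD): counter=7 r=(7,7) succ=(0,1) retry=(1,0)
step 7 (B CAS): counter=8 r=(7,7) succ=(0,2) retry=(1,0)
step 8 (A CAS): counter=8 r=(7,7) succ=(0,2) retry=(2,0)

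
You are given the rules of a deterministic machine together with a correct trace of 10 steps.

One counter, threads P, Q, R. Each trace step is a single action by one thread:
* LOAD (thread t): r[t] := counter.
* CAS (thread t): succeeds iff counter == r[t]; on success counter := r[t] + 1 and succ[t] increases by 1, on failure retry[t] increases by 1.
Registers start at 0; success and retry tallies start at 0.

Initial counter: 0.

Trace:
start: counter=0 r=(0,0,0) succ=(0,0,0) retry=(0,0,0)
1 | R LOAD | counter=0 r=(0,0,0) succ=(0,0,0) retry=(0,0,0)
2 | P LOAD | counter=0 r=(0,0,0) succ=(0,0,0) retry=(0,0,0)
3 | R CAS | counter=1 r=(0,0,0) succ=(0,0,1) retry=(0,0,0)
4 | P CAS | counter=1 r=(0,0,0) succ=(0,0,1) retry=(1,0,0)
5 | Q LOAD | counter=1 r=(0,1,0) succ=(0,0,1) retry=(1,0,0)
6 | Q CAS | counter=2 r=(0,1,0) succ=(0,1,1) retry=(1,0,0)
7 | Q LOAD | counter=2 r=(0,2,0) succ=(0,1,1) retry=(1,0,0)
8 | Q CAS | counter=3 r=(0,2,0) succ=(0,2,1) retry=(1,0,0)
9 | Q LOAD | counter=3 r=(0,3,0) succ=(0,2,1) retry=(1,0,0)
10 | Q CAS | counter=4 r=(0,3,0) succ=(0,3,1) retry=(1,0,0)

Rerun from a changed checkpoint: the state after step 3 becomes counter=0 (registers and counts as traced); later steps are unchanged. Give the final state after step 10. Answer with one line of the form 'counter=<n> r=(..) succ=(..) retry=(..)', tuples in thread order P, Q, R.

state after step 3 := counter=0 r=(0,0,0) succ=(0,0,1) retry=(0,0,0)
4 | P CAS | counter=1 r=(0,0,0) succ=(1,0,1) retry=(0,0,0)
5 | Q LOAD | counter=1 r=(0,1,0) succ=(1,0,1) retry=(0,0,0)
6 | Q CAS | counter=2 r=(0,1,0) succ=(1,1,1) retry=(0,0,0)
7 | Q LOAD | counter=2 r=(0,2,0) succ=(1,1,1) retry=(0,0,0)
8 | Q CAS | counter=3 r=(0,2,0) succ=(1,2,1) retry=(0,0,0)
9 | Q LOAD | counter=3 r=(0,3,0) succ=(1,2,1) retry=(0,0,0)
10 | Q CAS | counter=4 r=(0,3,0) succ=(1,3,1) retry=(0,0,0)

counter=4 r=(0,3,0) succ=(1,3,1) retry=(0,0,0)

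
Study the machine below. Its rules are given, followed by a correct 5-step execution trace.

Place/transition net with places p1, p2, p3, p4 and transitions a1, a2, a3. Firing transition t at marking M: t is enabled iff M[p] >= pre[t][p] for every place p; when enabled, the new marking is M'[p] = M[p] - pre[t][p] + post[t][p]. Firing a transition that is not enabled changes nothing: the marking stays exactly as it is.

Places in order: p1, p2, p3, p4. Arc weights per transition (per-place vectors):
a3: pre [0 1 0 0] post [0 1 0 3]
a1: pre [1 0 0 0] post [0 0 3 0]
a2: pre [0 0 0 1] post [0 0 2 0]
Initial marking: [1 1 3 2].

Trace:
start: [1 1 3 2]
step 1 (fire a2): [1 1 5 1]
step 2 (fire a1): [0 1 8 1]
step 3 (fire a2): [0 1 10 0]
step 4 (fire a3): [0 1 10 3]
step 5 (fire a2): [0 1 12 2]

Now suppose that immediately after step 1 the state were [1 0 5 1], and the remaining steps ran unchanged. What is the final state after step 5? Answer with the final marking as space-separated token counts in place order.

state after step 1 := [1 0 5 1]
step 2 (fire a1): [0 0 8 1]
step 3 (fire a2): [0 0 10 0]
step 4 (fire a3): [0 0 10 0]
step 5 (fire a2): [0 0 10 0]

0 0 10 0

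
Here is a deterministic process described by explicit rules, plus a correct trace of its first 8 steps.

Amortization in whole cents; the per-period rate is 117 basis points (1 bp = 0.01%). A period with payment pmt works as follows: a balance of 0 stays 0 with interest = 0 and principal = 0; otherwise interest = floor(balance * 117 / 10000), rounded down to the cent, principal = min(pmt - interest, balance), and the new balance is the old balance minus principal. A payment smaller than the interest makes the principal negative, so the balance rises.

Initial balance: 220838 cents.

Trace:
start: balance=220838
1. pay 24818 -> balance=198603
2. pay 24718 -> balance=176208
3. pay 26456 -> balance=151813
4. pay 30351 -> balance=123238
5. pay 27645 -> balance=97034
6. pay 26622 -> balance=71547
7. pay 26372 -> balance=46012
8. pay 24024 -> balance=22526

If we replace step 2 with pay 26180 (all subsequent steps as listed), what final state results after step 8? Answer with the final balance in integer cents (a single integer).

20958

(re-executing from step 2 with the substitution; state before step 2: balance=198603)
2. pay 26180 -> balance=174746
3. pay 26456 -> balance=150334
4. pay 30351 -> balance=121741
5. pay 27645 -> balance=95520
6. pay 26622 -> balance=70015
7. pay 26372 -> balance=44462
8. pay 24024 -> balance=20958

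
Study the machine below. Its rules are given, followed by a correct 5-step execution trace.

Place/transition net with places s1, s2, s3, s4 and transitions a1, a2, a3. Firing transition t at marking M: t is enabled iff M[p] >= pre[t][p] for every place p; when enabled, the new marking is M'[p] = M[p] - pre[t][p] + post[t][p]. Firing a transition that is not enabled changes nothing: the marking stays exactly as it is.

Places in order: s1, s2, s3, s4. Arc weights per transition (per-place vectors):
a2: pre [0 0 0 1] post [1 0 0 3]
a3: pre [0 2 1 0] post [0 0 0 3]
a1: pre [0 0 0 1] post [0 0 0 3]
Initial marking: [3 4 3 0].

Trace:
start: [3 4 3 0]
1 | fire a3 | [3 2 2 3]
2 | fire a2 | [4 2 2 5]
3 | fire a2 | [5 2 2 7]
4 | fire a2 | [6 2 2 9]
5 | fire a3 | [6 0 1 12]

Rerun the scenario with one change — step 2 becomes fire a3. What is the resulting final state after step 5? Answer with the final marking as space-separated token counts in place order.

5 0 1 10

(re-executing from step 2 with the substitution; state before step 2: [3 2 2 3])
2 | fire a3 | [3 0 1 6]
3 | fire a2 | [4 0 1 8]
4 | fire a2 | [5 0 1 10]
5 | fire a3 | [5 0 1 10]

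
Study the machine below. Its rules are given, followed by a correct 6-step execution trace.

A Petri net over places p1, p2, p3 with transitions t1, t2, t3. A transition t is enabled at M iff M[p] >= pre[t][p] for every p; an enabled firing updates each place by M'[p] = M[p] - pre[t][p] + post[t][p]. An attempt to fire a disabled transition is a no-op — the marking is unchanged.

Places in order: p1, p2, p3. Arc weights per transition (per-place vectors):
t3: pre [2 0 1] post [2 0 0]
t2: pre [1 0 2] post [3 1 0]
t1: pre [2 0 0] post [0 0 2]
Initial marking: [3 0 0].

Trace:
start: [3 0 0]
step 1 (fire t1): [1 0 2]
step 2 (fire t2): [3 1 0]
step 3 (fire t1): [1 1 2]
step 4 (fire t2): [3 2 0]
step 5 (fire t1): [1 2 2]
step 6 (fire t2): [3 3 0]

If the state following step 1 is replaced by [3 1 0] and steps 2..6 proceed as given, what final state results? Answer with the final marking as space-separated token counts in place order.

state after step 1 := [3 1 0]
step 2 (fire t2): [3 1 0]
step 3 (fire t1): [1 1 2]
step 4 (fire t2): [3 2 0]
step 5 (fire t1): [1 2 2]
step 6 (fire t2): [3 3 0]

3 3 0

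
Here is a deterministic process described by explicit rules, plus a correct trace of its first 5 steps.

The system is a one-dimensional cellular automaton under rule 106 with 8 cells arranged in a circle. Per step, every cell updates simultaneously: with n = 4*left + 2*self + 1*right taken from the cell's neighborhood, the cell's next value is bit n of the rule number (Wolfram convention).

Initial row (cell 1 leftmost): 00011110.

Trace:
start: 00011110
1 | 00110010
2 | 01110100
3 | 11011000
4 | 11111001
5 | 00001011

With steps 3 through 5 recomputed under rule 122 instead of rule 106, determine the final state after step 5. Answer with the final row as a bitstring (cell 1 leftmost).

(re-executing steps 3..5 under rule 122; state before step 3: 01110100)
3 | 11011010
4 | 11111101
5 | 00000111

00000111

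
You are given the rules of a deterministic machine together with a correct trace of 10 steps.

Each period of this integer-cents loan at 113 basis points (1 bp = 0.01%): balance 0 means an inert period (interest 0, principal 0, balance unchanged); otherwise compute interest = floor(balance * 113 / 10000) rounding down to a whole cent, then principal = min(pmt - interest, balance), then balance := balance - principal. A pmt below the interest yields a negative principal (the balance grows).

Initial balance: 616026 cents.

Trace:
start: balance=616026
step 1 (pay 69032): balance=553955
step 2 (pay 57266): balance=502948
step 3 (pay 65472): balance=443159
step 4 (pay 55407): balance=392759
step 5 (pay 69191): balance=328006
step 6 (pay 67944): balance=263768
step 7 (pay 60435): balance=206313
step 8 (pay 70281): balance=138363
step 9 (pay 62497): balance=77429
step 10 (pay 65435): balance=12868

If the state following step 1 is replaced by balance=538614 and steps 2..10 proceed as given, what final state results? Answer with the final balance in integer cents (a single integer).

state after step 1 := balance=538614
step 2 (pay 57266): balance=487434
step 3 (pay 65472): balance=427470
step 4 (pay 55407): balance=376893
step 5 (pay 69191): balance=311960
step 6 (pay 67944): balance=247541
step 7 (pay 60435): balance=189903
step 8 (pay 70281): balance=121767
step 9 (pay 62497): balance=60645
step 10 (pay 65435): balance=0

0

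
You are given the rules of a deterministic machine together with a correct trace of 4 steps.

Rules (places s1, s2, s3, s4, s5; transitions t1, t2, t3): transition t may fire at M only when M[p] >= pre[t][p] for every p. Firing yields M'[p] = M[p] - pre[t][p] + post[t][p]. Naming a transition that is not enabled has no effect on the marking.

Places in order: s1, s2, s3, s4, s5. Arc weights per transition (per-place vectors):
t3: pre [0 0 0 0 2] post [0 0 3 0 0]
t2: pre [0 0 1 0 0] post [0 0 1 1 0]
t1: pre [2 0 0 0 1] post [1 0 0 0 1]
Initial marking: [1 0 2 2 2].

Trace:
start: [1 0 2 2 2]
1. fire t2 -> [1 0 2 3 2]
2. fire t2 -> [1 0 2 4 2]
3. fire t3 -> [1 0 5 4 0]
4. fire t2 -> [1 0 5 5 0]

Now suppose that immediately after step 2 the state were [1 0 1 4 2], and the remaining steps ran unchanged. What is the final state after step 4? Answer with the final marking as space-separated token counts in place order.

1 0 4 5 0

state after step 2 := [1 0 1 4 2]
3. fire t3 -> [1 0 4 4 0]
4. fire t2 -> [1 0 4 5 0]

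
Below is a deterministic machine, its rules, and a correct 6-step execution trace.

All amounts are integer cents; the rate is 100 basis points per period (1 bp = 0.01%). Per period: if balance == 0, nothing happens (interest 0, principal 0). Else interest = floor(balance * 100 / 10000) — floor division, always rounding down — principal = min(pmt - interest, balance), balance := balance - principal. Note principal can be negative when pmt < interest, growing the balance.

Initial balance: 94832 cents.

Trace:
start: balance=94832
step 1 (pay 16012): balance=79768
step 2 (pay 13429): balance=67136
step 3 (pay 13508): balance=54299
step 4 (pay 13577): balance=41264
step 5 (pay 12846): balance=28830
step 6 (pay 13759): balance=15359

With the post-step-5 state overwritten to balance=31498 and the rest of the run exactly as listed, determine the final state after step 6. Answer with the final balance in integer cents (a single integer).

18053

state after step 5 := balance=31498
step 6 (pay 13759): balance=18053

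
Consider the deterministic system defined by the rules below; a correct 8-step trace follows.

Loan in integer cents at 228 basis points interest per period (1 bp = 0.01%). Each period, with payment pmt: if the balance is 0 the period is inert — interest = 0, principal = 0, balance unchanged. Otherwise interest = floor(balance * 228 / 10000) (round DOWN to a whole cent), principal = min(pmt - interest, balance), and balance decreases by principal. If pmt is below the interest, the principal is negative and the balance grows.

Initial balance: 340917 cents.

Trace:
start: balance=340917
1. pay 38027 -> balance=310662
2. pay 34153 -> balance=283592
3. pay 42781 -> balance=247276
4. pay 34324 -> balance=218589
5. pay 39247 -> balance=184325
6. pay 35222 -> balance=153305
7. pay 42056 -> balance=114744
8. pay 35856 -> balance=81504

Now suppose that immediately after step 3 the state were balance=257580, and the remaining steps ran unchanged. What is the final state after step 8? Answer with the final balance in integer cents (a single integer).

state after step 3 := balance=257580
4. pay 34324 -> balance=229128
5. pay 39247 -> balance=195105
6. pay 35222 -> balance=164331
7. pay 42056 -> balance=126021
8. pay 35856 -> balance=93038

93038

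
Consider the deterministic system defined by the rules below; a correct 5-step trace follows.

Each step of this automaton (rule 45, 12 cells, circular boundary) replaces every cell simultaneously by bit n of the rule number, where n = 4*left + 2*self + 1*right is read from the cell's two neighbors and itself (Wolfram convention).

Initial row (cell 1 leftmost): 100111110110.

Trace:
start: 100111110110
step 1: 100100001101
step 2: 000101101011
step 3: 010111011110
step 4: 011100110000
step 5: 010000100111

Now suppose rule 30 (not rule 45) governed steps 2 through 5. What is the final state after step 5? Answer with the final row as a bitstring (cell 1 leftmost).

(re-executing steps 2..5 under rule 30; state before step 2: 100100001101)
step 2: 011110011001
step 3: 010001110111
step 4: 011011000100
step 5: 110010101110

110010101110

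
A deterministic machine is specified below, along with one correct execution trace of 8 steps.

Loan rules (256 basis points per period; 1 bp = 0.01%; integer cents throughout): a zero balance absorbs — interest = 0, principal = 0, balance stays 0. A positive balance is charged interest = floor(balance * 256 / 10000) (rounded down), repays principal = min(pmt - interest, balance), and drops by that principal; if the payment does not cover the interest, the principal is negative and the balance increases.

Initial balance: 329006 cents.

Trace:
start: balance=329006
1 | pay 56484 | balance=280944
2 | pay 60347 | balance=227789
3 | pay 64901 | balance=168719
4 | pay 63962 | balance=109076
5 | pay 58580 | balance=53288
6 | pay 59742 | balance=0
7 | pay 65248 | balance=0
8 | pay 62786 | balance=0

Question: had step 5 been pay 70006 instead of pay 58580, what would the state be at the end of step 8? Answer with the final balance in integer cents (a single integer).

0

(re-executing from step 5 with the substitution; state before step 5: balance=109076)
5 | pay 70006 | balance=41862
6 | pay 59742 | balance=0
7 | pay 65248 | balance=0
8 | pay 62786 | balance=0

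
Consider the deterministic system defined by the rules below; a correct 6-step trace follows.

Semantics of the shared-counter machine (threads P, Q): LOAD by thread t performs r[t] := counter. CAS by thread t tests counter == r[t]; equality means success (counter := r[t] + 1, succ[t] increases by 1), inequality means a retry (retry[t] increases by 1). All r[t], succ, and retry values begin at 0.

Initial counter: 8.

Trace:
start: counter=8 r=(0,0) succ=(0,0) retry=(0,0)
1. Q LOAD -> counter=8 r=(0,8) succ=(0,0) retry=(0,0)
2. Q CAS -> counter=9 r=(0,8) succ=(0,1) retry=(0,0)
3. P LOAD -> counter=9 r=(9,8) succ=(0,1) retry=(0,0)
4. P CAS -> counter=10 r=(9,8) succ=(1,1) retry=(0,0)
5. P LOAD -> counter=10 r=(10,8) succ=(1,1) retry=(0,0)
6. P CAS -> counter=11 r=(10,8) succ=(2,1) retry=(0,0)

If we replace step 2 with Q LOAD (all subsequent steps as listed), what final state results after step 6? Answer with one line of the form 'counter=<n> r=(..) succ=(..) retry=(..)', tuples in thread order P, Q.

counter=10 r=(9,8) succ=(2,0) retry=(0,0)

(re-executing from step 2 with the substitution; state before step 2: counter=8 r=(0,8) succ=(0,0) retry=(0,0))
2. Q LOAD -> counter=8 r=(0,8) succ=(0,0) retry=(0,0)
3. P LOAD -> counter=8 r=(8,8) succ=(0,0) retry=(0,0)
4. P CAS -> counter=9 r=(8,8) succ=(1,0) retry=(0,0)
5. P LOAD -> counter=9 r=(9,8) succ=(1,0) retry=(0,0)
6. P CAS -> counter=10 r=(9,8) succ=(2,0) retry=(0,0)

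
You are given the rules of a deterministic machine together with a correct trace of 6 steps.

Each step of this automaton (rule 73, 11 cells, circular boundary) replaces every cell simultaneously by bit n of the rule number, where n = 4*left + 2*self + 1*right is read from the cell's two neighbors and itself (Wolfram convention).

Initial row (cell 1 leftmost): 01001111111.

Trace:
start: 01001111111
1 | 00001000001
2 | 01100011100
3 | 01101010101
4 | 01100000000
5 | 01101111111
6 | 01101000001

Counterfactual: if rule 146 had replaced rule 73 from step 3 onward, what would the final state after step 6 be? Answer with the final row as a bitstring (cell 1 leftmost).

01101000001

(re-executing steps 3..6 under rule 146; state before step 3: 01100011100)
3 | 10010101010
4 | 01100000000
5 | 10010000000
6 | 01101000001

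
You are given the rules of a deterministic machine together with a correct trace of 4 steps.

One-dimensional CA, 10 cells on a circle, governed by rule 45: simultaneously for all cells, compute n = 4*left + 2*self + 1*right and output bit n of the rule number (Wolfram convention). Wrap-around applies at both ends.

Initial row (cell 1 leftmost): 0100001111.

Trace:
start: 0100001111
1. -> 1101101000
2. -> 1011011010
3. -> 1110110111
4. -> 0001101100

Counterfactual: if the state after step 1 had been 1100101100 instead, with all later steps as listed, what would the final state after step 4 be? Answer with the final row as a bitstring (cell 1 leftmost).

state after step 1 := 1100101100
2. -> 1000111000
3. -> 1010100010
4. -> 1111101011

1111101011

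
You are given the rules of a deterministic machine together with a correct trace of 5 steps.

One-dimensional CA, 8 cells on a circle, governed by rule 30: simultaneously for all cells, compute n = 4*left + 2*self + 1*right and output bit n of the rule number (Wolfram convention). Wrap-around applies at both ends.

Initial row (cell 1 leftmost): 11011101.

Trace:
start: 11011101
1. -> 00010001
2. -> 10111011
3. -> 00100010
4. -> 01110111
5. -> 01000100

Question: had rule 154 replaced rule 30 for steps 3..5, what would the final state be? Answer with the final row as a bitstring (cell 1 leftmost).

(re-executing steps 3..5 under rule 154; state before step 3: 10111011)
3. -> 00110011
4. -> 11101110
5. -> 11001100

11001100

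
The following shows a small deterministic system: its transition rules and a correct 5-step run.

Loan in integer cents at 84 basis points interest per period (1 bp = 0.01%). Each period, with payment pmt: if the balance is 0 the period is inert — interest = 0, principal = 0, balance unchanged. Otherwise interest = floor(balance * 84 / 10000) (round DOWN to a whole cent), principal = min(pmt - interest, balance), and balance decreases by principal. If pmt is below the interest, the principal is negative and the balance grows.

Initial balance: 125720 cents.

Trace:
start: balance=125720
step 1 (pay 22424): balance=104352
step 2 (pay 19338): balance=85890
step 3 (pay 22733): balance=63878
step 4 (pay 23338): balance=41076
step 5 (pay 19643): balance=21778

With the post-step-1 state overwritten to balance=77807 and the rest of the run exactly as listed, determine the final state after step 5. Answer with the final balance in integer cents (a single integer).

0

state after step 1 := balance=77807
step 2 (pay 19338): balance=59122
step 3 (pay 22733): balance=36885
step 4 (pay 23338): balance=13856
step 5 (pay 19643): balance=0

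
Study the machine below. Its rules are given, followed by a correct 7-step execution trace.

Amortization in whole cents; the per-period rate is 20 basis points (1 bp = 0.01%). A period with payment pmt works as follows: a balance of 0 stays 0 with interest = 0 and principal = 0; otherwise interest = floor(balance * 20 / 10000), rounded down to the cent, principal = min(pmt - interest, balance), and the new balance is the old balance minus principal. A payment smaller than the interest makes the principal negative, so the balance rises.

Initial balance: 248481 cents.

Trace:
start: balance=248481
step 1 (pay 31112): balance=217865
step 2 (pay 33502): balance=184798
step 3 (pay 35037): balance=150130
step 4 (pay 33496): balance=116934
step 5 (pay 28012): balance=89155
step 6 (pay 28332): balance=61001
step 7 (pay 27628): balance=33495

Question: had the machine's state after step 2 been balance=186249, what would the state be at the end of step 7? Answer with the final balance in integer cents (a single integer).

state after step 2 := balance=186249
step 3 (pay 35037): balance=151584
step 4 (pay 33496): balance=118391
step 5 (pay 28012): balance=90615
step 6 (pay 28332): balance=62464
step 7 (pay 27628): balance=34960

34960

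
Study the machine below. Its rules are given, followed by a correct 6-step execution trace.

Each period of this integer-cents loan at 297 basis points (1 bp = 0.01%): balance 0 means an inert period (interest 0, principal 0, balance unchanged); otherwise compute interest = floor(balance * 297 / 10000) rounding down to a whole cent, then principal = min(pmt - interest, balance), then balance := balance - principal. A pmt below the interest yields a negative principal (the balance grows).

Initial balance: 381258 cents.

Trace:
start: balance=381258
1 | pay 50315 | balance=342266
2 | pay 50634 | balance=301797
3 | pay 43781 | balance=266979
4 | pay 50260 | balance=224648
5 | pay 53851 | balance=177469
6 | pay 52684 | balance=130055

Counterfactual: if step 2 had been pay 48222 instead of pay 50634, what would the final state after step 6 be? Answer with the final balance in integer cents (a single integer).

(re-executing from step 2 with the substitution; state before step 2: balance=342266)
2 | pay 48222 | balance=304209
3 | pay 43781 | balance=269463
4 | pay 50260 | balance=227206
5 | pay 53851 | balance=180103
6 | pay 52684 | balance=132768

132768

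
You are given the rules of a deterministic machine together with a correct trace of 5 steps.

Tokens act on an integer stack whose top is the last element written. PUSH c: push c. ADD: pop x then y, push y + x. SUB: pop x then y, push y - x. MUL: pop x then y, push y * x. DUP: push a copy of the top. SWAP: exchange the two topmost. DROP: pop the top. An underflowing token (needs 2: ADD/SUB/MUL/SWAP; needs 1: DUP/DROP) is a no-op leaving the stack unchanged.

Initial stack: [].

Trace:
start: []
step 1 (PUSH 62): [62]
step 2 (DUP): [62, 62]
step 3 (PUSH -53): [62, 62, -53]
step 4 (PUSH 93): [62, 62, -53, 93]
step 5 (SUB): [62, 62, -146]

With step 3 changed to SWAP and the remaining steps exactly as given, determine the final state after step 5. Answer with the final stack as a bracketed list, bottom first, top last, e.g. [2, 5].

[62, -31]

(re-executing from step 3 with the substitution; state before step 3: [62, 62])
step 3 (SWAP): [62, 62]
step 4 (PUSH 93): [62, 62, 93]
step 5 (SUB): [62, -31]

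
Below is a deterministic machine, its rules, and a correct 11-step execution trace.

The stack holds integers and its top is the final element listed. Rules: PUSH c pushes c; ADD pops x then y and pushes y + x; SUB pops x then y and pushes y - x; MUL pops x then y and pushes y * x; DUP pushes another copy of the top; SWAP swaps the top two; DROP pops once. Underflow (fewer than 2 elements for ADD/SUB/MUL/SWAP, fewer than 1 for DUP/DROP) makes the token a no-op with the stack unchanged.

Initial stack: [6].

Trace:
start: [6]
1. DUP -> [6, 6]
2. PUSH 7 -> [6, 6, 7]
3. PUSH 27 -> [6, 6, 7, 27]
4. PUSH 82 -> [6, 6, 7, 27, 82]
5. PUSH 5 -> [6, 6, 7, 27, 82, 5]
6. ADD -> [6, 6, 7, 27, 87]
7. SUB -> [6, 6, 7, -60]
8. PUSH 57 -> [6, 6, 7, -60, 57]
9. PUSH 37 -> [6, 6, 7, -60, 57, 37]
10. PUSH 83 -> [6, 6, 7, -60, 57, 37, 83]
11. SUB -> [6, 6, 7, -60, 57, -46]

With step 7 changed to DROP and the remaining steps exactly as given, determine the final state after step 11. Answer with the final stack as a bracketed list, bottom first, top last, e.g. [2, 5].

[6, 6, 7, 27, 57, -46]

(re-executing from step 7 with the substitution; state before step 7: [6, 6, 7, 27, 87])
7. DROP -> [6, 6, 7, 27]
8. PUSH 57 -> [6, 6, 7, 27, 57]
9. PUSH 37 -> [6, 6, 7, 27, 57, 37]
10. PUSH 83 -> [6, 6, 7, 27, 57, 37, 83]
11. SUB -> [6, 6, 7, 27, 57, -46]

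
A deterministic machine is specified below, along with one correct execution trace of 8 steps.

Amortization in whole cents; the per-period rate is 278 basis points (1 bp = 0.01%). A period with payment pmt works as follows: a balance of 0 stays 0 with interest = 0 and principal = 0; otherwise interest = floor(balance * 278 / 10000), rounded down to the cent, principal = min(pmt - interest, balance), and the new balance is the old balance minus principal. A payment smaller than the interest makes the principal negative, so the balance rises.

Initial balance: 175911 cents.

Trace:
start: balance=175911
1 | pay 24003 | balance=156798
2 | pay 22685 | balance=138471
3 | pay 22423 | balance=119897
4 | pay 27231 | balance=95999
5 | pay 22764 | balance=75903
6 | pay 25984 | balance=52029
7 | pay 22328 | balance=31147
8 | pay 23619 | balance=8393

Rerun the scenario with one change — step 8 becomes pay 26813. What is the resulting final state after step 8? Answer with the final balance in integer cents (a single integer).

(re-executing from step 8 with the substitution; state before step 8: balance=31147)
8 | pay 26813 | balance=5199

5199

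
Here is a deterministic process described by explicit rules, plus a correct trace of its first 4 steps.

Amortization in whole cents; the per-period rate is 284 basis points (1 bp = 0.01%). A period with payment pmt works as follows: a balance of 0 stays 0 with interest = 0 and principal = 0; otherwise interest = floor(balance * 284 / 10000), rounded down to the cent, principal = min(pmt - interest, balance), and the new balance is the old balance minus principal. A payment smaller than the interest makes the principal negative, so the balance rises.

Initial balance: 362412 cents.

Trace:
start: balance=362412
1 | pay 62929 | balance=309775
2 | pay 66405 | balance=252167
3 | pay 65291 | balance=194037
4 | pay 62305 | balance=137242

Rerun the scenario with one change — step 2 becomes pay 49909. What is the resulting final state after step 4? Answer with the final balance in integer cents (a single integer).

154689

(re-executing from step 2 with the substitution; state before step 2: balance=309775)
2 | pay 49909 | balance=268663
3 | pay 65291 | balance=211002
4 | pay 62305 | balance=154689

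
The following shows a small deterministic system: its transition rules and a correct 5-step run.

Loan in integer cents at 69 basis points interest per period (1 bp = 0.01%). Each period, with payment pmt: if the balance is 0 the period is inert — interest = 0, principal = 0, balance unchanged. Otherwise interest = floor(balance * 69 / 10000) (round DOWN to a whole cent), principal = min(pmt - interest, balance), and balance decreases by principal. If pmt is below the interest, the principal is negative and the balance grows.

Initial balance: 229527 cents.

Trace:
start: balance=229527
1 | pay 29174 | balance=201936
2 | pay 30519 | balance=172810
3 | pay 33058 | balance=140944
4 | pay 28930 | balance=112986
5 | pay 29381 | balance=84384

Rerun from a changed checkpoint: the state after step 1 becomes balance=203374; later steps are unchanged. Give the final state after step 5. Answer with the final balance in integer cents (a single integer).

85862

state after step 1 := balance=203374
2 | pay 30519 | balance=174258
3 | pay 33058 | balance=142402
4 | pay 28930 | balance=114454
5 | pay 29381 | balance=85862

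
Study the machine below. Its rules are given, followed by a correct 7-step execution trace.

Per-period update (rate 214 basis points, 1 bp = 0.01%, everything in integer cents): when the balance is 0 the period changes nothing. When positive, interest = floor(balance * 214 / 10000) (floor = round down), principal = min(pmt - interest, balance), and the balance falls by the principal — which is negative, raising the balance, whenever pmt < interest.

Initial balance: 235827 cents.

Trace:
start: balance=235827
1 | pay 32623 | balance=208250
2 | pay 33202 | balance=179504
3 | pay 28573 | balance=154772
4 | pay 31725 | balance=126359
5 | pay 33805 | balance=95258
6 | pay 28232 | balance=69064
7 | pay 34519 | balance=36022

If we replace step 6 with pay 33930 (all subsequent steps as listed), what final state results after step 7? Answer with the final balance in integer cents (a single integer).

30203

(re-executing from step 6 with the substitution; state before step 6: balance=95258)
6 | pay 33930 | balance=63366
7 | pay 34519 | balance=30203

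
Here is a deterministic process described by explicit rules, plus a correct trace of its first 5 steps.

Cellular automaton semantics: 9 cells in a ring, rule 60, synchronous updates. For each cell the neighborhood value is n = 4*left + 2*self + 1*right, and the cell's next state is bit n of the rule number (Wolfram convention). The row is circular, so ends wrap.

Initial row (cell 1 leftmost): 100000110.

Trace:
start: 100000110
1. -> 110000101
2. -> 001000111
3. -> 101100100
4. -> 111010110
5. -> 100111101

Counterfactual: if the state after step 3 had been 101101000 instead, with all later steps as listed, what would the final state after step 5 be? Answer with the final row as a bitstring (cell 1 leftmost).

state after step 3 := 101101000
4. -> 111011100
5. -> 100110010

100110010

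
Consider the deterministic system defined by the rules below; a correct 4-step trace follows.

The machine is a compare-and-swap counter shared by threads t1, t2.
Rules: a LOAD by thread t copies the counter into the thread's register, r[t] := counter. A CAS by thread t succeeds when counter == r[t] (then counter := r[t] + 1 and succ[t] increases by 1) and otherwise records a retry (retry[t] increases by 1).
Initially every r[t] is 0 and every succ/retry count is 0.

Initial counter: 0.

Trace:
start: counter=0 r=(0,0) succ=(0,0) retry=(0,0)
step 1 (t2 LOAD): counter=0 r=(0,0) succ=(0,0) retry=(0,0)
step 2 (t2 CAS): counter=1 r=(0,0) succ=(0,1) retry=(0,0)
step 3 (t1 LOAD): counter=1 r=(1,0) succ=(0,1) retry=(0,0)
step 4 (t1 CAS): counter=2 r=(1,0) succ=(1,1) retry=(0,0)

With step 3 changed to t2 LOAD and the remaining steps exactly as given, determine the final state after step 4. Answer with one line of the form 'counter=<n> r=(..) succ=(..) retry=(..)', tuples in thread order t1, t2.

(re-executing from step 3 with the substitution; state before step 3: counter=1 r=(0,0) succ=(0,1) retry=(0,0))
step 3 (t2 LOAD): counter=1 r=(0,1) succ=(0,1) retry=(0,0)
step 4 (t1 CAS): counter=1 r=(0,1) succ=(0,1) retry=(1,0)

counter=1 r=(0,1) succ=(0,1) retry=(1,0)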